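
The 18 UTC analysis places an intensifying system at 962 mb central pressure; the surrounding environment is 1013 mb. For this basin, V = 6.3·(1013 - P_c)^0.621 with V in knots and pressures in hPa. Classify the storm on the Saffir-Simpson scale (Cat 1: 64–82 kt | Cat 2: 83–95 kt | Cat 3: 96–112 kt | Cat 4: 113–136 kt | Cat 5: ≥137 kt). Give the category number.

1

ΔP = 1013 − 962 = 51 mb.
V ≈ 6.3 × 51^0.621 = 6.3 × 11.49 ≈ 72 kt.
72 kt falls in the Category 1 band.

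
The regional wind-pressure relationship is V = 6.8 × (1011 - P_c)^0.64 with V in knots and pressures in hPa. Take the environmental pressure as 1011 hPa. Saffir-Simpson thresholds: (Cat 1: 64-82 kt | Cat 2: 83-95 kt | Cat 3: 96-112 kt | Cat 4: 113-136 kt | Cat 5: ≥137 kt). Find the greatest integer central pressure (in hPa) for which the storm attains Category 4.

Category 4 begins at V = 113 kt.
Required ΔP = (113/6.8)^(1/0.64) = 16.618^1.562 ≈ 80.75 hPa.
P_c ≤ 1011 − 80.75 = 930.25, so the highest integer P_c is 930 hPa.

930 hPa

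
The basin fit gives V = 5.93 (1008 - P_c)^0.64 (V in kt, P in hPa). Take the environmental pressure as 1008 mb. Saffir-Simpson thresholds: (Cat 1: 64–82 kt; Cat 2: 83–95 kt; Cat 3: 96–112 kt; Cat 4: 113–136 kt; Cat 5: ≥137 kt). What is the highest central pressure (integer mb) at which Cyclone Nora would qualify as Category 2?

946 mb

Category 2 begins at V = 83 kt.
Required ΔP = (83/5.93)^(1/0.64) = 13.997^1.562 ≈ 61.75 mb.
P_c ≤ 1008 − 61.75 = 946.25, so the highest integer P_c is 946 mb.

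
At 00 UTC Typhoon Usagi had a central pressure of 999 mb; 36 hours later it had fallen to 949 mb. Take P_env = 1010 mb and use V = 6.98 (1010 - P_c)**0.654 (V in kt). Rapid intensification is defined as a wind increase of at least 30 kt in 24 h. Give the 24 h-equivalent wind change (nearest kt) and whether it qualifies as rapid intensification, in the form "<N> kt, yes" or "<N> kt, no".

46 kt, yes

V₁: ΔP = 11, V ≈ 6.98 × 11^0.654 ≈ 33.49 kt.
V₂: ΔP = 61, V ≈ 6.98 × 61^0.654 ≈ 102.67 kt.
ΔV over 36 h = 69.18 kt → 24 h equivalent = 69.18 × 24/36 ≈ 46.12 kt.
46 kt ≥ 30 kt ⇒ rapid intensification.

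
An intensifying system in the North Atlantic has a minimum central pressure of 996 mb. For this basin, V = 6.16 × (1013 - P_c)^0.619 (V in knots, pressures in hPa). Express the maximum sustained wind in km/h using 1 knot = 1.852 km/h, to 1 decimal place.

65.9 km/h

ΔP = 1013 − 996 = 17 mb.
V ≈ 6.16 × 17^0.619 = 6.16 × 5.776 ≈ 35.582 kt.
35.582 × 1.852 ≈ 65.90 km/h → 65.9 km/h.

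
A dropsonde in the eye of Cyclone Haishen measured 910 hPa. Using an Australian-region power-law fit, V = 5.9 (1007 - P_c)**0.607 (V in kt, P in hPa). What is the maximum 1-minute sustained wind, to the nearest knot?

ΔP = 1007 − 910 = 97 hPa.
97^0.607 ≈ 16.068.
V ≈ 5.9 × 16.068 ≈ 94.8 kt.

95 kt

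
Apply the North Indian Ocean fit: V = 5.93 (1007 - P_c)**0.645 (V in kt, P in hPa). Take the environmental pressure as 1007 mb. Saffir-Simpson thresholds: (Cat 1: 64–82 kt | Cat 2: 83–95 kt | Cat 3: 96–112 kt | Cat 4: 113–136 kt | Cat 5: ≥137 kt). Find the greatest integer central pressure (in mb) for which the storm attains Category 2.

947 mb

Category 2 begins at V = 83 kt.
Required ΔP = (83/5.93)^(1/0.645) = 13.997^1.550 ≈ 59.81 mb.
P_c ≤ 1007 − 59.81 = 947.19, so the highest integer P_c is 947 mb.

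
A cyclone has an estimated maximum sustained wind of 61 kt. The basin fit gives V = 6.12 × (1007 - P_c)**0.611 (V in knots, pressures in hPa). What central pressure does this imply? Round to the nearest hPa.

964 hPa

ΔP = (V / 6.12)^(1/0.611) = (61/6.12)^1.637.
61/6.12 = 9.967; 9.967^1.637 ≈ 43.09 hPa.
P_c = 1007 − 43.09 = 963.91 ≈ 964 hPa.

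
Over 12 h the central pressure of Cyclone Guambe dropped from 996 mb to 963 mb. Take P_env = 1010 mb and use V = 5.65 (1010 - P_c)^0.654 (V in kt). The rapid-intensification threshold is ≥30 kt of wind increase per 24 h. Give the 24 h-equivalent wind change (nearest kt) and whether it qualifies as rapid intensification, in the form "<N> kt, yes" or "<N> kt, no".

V₁: ΔP = 14, V ≈ 5.65 × 14^0.654 ≈ 31.74 kt.
V₂: ΔP = 47, V ≈ 5.65 × 47^0.654 ≈ 70.08 kt.
ΔV over 12 h = 38.34 kt → 24 h equivalent = 38.34 × 24/12 ≈ 76.68 kt.
77 kt ≥ 30 kt ⇒ rapid intensification.

77 kt, yes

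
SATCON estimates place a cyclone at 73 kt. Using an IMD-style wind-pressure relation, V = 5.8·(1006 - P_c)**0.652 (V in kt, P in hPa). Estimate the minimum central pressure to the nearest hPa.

957 hPa

ΔP = (V / 5.8)^(1/0.652) = (73/5.8)^1.534.
73/5.8 = 12.586; 12.586^1.534 ≈ 48.64 hPa.
P_c = 1006 − 48.64 = 957.36 ≈ 957 hPa.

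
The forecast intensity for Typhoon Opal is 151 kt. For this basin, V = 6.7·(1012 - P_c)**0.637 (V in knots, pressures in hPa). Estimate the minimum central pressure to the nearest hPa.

ΔP = (V / 6.7)^(1/0.637) = (151/6.7)^1.570.
151/6.7 = 22.537; 22.537^1.570 ≈ 133.00 hPa.
P_c = 1012 − 133.00 = 879.00 ≈ 879 hPa.

879 hPa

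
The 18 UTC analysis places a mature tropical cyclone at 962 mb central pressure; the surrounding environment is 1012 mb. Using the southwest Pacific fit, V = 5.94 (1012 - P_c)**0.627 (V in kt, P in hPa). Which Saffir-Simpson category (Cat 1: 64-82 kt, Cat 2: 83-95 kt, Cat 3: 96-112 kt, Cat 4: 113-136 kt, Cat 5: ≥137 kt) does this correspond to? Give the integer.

ΔP = 1012 − 962 = 50 mb.
V ≈ 5.94 × 50^0.627 = 5.94 × 11.62 ≈ 69 kt.
69 kt falls in the Category 1 band.

1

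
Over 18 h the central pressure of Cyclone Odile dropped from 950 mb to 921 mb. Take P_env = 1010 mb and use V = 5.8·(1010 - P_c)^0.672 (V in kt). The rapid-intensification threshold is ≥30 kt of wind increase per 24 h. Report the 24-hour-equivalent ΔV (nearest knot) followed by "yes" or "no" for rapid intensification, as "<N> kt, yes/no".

37 kt, yes

V₁: ΔP = 60, V ≈ 5.8 × 60^0.672 ≈ 90.85 kt.
V₂: ΔP = 89, V ≈ 5.8 × 89^0.672 ≈ 118.42 kt.
ΔV over 18 h = 27.57 kt → 24 h equivalent = 27.57 × 24/18 ≈ 36.76 kt.
37 kt ≥ 30 kt ⇒ rapid intensification.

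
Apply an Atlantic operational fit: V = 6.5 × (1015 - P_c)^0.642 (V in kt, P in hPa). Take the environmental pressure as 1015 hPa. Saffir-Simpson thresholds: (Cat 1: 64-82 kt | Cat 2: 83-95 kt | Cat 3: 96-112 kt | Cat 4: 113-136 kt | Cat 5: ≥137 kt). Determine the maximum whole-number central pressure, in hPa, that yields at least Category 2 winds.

Category 2 begins at V = 83 kt.
Required ΔP = (83/6.5)^(1/0.642) = 12.769^1.558 ≈ 52.84 hPa.
P_c ≤ 1015 − 52.84 = 962.16, so the highest integer P_c is 962 hPa.

962 hPa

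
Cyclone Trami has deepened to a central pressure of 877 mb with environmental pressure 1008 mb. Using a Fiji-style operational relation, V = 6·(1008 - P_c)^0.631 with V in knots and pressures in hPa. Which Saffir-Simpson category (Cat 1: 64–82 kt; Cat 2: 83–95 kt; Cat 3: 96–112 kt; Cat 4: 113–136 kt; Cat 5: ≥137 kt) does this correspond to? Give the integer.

ΔP = 1008 − 877 = 131 mb.
V ≈ 6 × 131^0.631 = 6 × 21.68 ≈ 130 kt.
130 kt falls in the Category 4 band.

4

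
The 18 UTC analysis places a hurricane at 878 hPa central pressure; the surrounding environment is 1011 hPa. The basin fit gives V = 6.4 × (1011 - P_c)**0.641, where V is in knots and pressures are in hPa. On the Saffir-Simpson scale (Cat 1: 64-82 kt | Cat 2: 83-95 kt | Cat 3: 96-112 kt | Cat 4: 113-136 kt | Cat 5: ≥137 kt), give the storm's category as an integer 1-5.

5

ΔP = 1011 − 878 = 133 hPa.
V ≈ 6.4 × 133^0.641 = 6.4 × 22.98 ≈ 147 kt.
147 kt falls in the Category 5 band.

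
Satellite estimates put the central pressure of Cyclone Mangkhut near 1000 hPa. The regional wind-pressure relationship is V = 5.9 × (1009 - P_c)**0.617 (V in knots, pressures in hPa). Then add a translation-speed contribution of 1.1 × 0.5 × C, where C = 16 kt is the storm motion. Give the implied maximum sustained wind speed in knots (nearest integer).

ΔP = 1009 − 1000 = 9 hPa.
9^0.617 ≈ 3.879.
V ≈ 5.9 × 3.879 ≈ 22.9 kt.
Translation term: 1.1 × 0.5 × 16 = 8.8 kt.
Corrected V ≈ 31.7 kt → 32 kt.

32 kt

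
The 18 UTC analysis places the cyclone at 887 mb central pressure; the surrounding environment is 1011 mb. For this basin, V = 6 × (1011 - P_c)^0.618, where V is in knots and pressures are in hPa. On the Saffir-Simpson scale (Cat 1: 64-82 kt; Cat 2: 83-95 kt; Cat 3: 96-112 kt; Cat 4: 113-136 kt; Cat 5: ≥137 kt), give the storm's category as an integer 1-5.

4

ΔP = 1011 − 887 = 124 mb.
V ≈ 6 × 124^0.618 = 6 × 19.67 ≈ 118 kt.
118 kt falls in the Category 4 band.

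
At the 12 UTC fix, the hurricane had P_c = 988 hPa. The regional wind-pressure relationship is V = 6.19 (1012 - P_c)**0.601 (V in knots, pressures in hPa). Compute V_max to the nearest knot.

42 kt

ΔP = 1012 − 988 = 24 hPa.
24^0.601 ≈ 6.753.
V ≈ 6.19 × 6.753 ≈ 41.8 kt.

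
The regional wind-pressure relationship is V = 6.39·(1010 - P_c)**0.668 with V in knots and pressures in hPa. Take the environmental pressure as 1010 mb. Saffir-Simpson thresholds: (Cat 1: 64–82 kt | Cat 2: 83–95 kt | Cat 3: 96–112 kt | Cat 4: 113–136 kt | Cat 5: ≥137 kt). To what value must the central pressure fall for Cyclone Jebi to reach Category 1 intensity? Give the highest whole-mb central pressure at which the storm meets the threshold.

Category 1 begins at V = 64 kt.
Required ΔP = (64/6.39)^(1/0.668) = 10.016^1.497 ≈ 31.48 mb.
P_c ≤ 1010 − 31.48 = 978.52, so the highest integer P_c is 978 mb.

978 mb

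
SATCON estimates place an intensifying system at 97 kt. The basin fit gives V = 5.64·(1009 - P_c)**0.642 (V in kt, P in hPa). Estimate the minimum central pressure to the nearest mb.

ΔP = (V / 5.64)^(1/0.642) = (97/5.64)^1.558.
97/5.64 = 17.199; 17.199^1.558 ≈ 84.03 mb.
P_c = 1009 − 84.03 = 924.97 ≈ 925 mb.

925 mb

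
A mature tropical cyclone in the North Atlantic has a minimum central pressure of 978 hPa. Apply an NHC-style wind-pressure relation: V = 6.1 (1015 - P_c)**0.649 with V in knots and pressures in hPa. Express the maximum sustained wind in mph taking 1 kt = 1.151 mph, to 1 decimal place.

73.1 mph

ΔP = 1015 − 978 = 37 hPa.
V ≈ 6.1 × 37^0.649 = 6.1 × 10.417 ≈ 63.547 kt.
63.547 × 1.151 ≈ 73.14 mph → 73.1 mph.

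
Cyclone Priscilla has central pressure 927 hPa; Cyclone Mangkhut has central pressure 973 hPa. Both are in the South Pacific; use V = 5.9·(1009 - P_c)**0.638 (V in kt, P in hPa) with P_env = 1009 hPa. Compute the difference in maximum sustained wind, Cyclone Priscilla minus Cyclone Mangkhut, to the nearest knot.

40 kt

Cyclone Priscilla: ΔP = 82; V ≈ 5.9 × 82^0.638 ≈ 98.14 kt.
Cyclone Mangkhut: ΔP = 36; V ≈ 5.9 × 36^0.638 ≈ 58.05 kt.
Difference ≈ 98.14 − 58.05 = 40.09 → 40 kt.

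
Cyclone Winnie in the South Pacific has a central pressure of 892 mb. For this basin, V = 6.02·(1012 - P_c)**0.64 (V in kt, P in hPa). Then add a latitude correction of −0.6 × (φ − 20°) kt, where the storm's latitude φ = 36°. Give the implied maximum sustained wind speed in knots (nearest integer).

119 kt

ΔP = 1012 − 892 = 120 mb.
120^0.64 ≈ 21.413.
V ≈ 6.02 × 21.413 ≈ 128.9 kt.
Latitude correction: −0.6 × (36 − 20) = -9.6 kt.
Corrected V ≈ 119.3 kt → 119 kt.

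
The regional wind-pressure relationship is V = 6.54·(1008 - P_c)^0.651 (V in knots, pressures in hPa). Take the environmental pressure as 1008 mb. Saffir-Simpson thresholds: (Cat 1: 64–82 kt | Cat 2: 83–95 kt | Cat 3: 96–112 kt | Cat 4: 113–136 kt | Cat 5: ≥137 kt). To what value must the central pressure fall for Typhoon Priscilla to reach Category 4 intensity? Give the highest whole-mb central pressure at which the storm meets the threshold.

Category 4 begins at V = 113 kt.
Required ΔP = (113/6.54)^(1/0.651) = 17.278^1.536 ≈ 79.60 mb.
P_c ≤ 1008 − 79.60 = 928.40, so the highest integer P_c is 928 mb.

928 mb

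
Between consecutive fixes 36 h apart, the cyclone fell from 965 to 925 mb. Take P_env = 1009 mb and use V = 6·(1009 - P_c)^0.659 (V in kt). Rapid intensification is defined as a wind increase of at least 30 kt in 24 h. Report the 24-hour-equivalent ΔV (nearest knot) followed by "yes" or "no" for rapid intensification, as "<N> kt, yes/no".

26 kt, no

V₁: ΔP = 44, V ≈ 6 × 44^0.659 ≈ 72.64 kt.
V₂: ΔP = 84, V ≈ 6 × 84^0.659 ≈ 111.24 kt.
ΔV over 36 h = 38.60 kt → 24 h equivalent = 38.60 × 24/36 ≈ 25.73 kt.
26 kt < 30 kt ⇒ not rapid intensification.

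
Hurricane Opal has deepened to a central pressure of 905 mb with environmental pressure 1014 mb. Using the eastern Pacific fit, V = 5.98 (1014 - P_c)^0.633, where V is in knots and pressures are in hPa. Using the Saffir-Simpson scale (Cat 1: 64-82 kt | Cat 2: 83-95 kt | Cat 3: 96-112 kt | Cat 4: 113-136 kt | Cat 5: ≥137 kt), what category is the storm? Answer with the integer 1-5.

4

ΔP = 1014 − 905 = 109 mb.
V ≈ 5.98 × 109^0.633 = 5.98 × 19.48 ≈ 117 kt.
117 kt falls in the Category 4 band.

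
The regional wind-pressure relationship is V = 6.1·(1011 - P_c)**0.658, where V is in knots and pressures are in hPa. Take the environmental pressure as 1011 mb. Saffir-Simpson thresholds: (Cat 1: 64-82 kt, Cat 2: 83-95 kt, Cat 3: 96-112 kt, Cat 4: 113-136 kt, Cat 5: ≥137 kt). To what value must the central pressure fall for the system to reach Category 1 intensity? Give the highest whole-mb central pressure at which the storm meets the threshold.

Category 1 begins at V = 64 kt.
Required ΔP = (64/6.1)^(1/0.658) = 10.492^1.520 ≈ 35.60 mb.
P_c ≤ 1011 − 35.60 = 975.40, so the highest integer P_c is 975 mb.

975 mb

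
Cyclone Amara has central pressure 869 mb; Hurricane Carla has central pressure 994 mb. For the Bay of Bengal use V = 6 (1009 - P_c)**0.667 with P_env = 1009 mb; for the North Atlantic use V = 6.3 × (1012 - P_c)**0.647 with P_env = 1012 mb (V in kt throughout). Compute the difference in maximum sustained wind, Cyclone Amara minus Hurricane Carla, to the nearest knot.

Cyclone Amara: ΔP = 140; V ≈ 6 × 140^0.667 ≈ 162.04 kt.
Hurricane Carla: ΔP = 18; V ≈ 6.3 × 18^0.647 ≈ 40.88 kt.
Difference ≈ 162.04 − 40.88 = 121.16 → 121 kt.

121 kt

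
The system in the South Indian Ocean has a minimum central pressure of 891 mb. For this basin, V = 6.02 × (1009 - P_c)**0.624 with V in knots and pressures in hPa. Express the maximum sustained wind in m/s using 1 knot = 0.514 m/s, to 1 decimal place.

60.7 m/s

ΔP = 1009 − 891 = 118 mb.
V ≈ 6.02 × 118^0.624 = 6.02 × 19.627 ≈ 118.155 kt.
118.155 × 0.514 ≈ 60.73 m/s → 60.7 m/s.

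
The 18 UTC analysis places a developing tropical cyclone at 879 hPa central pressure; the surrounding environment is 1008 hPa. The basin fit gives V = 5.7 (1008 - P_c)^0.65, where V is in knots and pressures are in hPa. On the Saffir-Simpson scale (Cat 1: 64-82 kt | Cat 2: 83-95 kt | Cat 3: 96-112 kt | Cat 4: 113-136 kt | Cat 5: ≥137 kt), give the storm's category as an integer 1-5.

ΔP = 1008 − 879 = 129 hPa.
V ≈ 5.7 × 129^0.65 = 5.7 × 23.54 ≈ 134 kt.
134 kt falls in the Category 4 band.

4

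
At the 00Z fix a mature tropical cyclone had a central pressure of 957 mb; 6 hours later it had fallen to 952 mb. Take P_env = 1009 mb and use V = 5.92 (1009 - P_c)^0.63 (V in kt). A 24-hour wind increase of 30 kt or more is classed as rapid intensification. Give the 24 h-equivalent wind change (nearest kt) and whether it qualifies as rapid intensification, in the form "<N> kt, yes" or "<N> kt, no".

V₁: ΔP = 52, V ≈ 5.92 × 52^0.63 ≈ 71.35 kt.
V₂: ΔP = 57, V ≈ 5.92 × 57^0.63 ≈ 75.60 kt.
ΔV over 6 h = 4.25 kt → 24 h equivalent = 4.25 × 24/6 ≈ 17.00 kt.
17 kt < 30 kt ⇒ not rapid intensification.

17 kt, no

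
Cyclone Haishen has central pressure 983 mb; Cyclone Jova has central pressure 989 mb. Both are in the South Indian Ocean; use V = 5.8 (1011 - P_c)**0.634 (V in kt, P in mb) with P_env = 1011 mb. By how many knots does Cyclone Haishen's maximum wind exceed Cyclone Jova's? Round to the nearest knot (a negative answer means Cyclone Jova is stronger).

7 kt

Cyclone Haishen: ΔP = 28; V ≈ 5.8 × 28^0.634 ≈ 47.97 kt.
Cyclone Jova: ΔP = 22; V ≈ 5.8 × 22^0.634 ≈ 41.16 kt.
Difference ≈ 47.97 − 41.16 = 6.81 → 7 kt.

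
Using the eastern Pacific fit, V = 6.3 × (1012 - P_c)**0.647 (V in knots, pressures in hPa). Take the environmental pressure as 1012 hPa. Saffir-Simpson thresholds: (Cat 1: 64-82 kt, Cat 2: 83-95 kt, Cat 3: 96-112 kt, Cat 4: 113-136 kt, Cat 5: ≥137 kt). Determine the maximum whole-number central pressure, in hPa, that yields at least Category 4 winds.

Category 4 begins at V = 113 kt.
Required ΔP = (113/6.3)^(1/0.647) = 17.937^1.546 ≈ 86.65 hPa.
P_c ≤ 1012 − 86.65 = 925.35, so the highest integer P_c is 925 hPa.

925 hPa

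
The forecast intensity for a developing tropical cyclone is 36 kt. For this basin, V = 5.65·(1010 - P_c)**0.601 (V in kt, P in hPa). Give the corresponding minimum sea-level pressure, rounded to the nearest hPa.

988 hPa

ΔP = (V / 5.65)^(1/0.601) = (36/5.65)^1.664.
36/5.65 = 6.372; 6.372^1.664 ≈ 21.79 hPa.
P_c = 1010 − 21.79 = 988.21 ≈ 988 hPa.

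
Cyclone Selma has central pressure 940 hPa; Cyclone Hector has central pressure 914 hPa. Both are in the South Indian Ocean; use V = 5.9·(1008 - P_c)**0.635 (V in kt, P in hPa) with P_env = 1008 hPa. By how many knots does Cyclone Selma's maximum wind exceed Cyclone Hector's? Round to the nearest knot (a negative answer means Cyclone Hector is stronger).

Cyclone Selma: ΔP = 68; V ≈ 5.9 × 68^0.635 ≈ 86.00 kt.
Cyclone Hector: ΔP = 94; V ≈ 5.9 × 94^0.635 ≈ 105.63 kt.
Difference ≈ 86.00 − 105.63 = -19.63 → -20 kt.

-20 kt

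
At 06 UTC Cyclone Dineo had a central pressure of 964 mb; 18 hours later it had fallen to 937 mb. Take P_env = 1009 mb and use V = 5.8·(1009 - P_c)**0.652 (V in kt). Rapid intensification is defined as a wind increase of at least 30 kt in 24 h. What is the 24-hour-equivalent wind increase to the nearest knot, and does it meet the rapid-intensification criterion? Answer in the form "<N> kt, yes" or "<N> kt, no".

V₁: ΔP = 45, V ≈ 5.8 × 45^0.652 ≈ 69.39 kt.
V₂: ΔP = 72, V ≈ 5.8 × 72^0.652 ≈ 94.28 kt.
ΔV over 18 h = 24.89 kt → 24 h equivalent = 24.89 × 24/18 ≈ 33.19 kt.
33 kt ≥ 30 kt ⇒ rapid intensification.

33 kt, yes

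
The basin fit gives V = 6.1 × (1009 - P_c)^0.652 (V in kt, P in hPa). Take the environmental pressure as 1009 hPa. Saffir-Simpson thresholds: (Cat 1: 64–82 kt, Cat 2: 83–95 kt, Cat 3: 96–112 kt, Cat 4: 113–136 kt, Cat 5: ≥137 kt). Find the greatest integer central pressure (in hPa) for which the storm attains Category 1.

Category 1 begins at V = 64 kt.
Required ΔP = (64/6.1)^(1/0.652) = 10.492^1.534 ≈ 36.79 hPa.
P_c ≤ 1009 − 36.79 = 972.21, so the highest integer P_c is 972 hPa.

972 hPa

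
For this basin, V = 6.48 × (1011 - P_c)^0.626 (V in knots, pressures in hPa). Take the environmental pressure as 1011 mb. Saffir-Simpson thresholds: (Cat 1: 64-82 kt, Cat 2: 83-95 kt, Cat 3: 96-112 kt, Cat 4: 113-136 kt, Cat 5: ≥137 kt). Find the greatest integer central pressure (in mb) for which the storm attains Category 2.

952 mb

Category 2 begins at V = 83 kt.
Required ΔP = (83/6.48)^(1/0.626) = 12.809^1.597 ≈ 58.77 mb.
P_c ≤ 1011 − 58.77 = 952.23, so the highest integer P_c is 952 mb.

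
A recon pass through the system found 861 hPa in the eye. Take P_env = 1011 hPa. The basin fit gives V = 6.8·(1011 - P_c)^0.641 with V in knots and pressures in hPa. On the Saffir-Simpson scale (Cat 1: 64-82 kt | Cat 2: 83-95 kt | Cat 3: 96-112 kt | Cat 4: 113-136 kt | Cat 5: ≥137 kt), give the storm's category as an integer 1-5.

ΔP = 1011 − 861 = 150 hPa.
V ≈ 6.8 × 150^0.641 = 6.8 × 24.82 ≈ 169 kt.
169 kt falls in the Category 5 band.

5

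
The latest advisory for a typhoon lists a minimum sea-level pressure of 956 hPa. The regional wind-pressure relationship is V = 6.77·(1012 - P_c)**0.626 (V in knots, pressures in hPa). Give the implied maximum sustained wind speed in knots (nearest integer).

ΔP = 1012 − 956 = 56 hPa.
56^0.626 ≈ 12.427.
V ≈ 6.77 × 12.427 ≈ 84.1 kt.

84 kt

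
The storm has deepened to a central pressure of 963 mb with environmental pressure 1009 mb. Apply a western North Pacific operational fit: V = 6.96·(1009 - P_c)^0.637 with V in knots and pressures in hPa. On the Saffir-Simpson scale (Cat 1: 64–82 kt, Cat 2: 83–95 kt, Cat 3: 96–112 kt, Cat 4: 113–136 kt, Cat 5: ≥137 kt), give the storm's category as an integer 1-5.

ΔP = 1009 − 963 = 46 mb.
V ≈ 6.96 × 46^0.637 = 6.96 × 11.46 ≈ 80 kt.
80 kt falls in the Category 1 band.

1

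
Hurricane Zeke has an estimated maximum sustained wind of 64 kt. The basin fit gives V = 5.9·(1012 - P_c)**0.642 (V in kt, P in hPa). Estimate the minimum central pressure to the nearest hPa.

ΔP = (V / 5.9)^(1/0.642) = (64/5.9)^1.558.
64/5.9 = 10.847; 10.847^1.558 ≈ 40.99 hPa.
P_c = 1012 − 40.99 = 971.01 ≈ 971 hPa.

971 hPa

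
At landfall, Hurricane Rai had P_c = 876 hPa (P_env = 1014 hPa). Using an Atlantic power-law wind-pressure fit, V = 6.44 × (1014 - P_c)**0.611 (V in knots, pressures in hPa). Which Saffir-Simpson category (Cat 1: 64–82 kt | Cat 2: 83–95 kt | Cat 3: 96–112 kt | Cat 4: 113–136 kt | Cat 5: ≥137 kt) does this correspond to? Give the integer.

4

ΔP = 1014 − 876 = 138 hPa.
V ≈ 6.44 × 138^0.611 = 6.44 × 20.30 ≈ 131 kt.
131 kt falls in the Category 4 band.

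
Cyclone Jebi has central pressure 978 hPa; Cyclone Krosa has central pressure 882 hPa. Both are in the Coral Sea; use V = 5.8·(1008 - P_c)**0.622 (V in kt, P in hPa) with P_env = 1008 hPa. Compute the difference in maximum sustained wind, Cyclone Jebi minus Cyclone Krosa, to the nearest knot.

Cyclone Jebi: ΔP = 30; V ≈ 5.8 × 30^0.622 ≈ 48.11 kt.
Cyclone Krosa: ΔP = 126; V ≈ 5.8 × 126^0.622 ≈ 117.45 kt.
Difference ≈ 48.11 − 117.45 = -69.34 → -69 kt.

-69 kt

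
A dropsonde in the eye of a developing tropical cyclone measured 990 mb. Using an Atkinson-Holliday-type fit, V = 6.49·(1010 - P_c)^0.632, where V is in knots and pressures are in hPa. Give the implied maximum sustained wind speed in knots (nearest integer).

ΔP = 1010 − 990 = 20 mb.
20^0.632 ≈ 6.641.
V ≈ 6.49 × 6.641 ≈ 43.1 kt.

43 kt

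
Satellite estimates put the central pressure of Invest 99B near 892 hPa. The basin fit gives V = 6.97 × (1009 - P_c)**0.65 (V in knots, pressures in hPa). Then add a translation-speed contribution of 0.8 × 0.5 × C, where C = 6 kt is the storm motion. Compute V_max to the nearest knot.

ΔP = 1009 − 892 = 117 hPa.
117^0.65 ≈ 22.096.
V ≈ 6.97 × 22.096 ≈ 154.0 kt.
Translation term: 0.8 × 0.5 × 6 = 2.4 kt.
Corrected V ≈ 156.4 kt → 156 kt.

156 kt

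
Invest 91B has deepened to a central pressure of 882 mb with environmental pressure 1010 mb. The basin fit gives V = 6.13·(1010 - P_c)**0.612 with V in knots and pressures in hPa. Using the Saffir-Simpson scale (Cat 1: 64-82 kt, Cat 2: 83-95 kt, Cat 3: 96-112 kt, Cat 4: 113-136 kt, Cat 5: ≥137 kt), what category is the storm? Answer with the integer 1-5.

ΔP = 1010 − 882 = 128 mb.
V ≈ 6.13 × 128^0.612 = 6.13 × 19.48 ≈ 119 kt.
119 kt falls in the Category 4 band.

4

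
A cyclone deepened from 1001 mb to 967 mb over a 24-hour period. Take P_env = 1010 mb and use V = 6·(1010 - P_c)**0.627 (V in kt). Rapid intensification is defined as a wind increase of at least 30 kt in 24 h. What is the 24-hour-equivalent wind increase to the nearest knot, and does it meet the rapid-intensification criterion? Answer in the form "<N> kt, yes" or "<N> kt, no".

40 kt, yes

V₁: ΔP = 9, V ≈ 6 × 9^0.627 ≈ 23.79 kt.
V₂: ΔP = 43, V ≈ 6 × 43^0.627 ≈ 63.44 kt.
ΔV over 24 h = 39.65 kt → 24 h equivalent = 39.65 × 24/24 ≈ 39.65 kt.
40 kt ≥ 30 kt ⇒ rapid intensification.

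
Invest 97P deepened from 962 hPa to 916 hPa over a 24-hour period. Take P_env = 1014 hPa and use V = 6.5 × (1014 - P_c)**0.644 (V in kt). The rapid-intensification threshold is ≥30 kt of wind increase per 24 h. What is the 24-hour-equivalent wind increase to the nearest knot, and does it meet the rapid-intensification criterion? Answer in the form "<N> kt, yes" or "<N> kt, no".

42 kt, yes

V₁: ΔP = 52, V ≈ 6.5 × 52^0.644 ≈ 82.80 kt.
V₂: ΔP = 98, V ≈ 6.5 × 98^0.644 ≈ 124.53 kt.
ΔV over 24 h = 41.73 kt → 24 h equivalent = 41.73 × 24/24 ≈ 41.73 kt.
42 kt ≥ 30 kt ⇒ rapid intensification.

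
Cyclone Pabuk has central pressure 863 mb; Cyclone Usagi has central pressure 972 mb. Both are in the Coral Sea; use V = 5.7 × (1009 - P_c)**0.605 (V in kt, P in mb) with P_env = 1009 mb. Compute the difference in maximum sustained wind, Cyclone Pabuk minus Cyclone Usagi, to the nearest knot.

Cyclone Pabuk: ΔP = 146; V ≈ 5.7 × 146^0.605 ≈ 116.23 kt.
Cyclone Usagi: ΔP = 37; V ≈ 5.7 × 37^0.605 ≈ 50.66 kt.
Difference ≈ 116.23 − 50.66 = 65.57 → 66 kt.

66 kt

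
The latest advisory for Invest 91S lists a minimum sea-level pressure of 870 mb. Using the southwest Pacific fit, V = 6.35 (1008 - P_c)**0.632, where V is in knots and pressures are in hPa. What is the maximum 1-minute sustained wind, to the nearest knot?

143 kt

ΔP = 1008 − 870 = 138 mb.
138^0.632 ≈ 22.511.
V ≈ 6.35 × 22.511 ≈ 142.9 kt.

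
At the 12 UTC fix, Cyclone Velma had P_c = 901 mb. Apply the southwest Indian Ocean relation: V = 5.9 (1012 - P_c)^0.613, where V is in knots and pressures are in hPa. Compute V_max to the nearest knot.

106 kt

ΔP = 1012 − 901 = 111 mb.
111^0.613 ≈ 17.938.
V ≈ 5.9 × 17.938 ≈ 105.8 kt.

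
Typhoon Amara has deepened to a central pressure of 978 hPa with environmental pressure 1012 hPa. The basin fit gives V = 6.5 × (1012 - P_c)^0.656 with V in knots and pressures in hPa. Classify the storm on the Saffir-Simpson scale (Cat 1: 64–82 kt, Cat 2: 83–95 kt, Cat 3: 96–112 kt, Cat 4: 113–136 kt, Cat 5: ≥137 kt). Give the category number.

ΔP = 1012 − 978 = 34 hPa.
V ≈ 6.5 × 34^0.656 = 6.5 × 10.11 ≈ 66 kt.
66 kt falls in the Category 1 band.

1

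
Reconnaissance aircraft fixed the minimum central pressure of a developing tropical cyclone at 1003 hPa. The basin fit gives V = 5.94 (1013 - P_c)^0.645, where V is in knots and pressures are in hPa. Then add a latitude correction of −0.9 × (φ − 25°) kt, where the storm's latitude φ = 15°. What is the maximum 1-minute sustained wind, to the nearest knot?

35 kt

ΔP = 1013 − 1003 = 10 hPa.
10^0.645 ≈ 4.416.
V ≈ 5.94 × 4.416 ≈ 26.2 kt.
Latitude correction: −0.9 × (15 − 25) = 9 kt.
Corrected V ≈ 35.2 kt → 35 kt.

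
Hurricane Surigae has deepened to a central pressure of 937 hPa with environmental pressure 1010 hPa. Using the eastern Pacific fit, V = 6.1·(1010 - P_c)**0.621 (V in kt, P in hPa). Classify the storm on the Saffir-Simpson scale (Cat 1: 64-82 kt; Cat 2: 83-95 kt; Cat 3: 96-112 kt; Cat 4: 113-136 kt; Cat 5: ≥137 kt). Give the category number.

ΔP = 1010 − 937 = 73 hPa.
V ≈ 6.1 × 73^0.621 = 6.1 × 14.36 ≈ 88 kt.
88 kt falls in the Category 2 band.

2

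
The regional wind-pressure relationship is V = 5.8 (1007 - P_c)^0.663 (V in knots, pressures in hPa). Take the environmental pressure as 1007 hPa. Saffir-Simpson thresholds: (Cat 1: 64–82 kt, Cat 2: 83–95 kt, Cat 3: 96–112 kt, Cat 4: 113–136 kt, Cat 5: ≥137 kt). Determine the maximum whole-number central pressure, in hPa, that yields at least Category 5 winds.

889 hPa

Category 5 begins at V = 137 kt.
Required ΔP = (137/5.8)^(1/0.663) = 23.621^1.508 ≈ 117.85 hPa.
P_c ≤ 1007 − 117.85 = 889.15, so the highest integer P_c is 889 hPa.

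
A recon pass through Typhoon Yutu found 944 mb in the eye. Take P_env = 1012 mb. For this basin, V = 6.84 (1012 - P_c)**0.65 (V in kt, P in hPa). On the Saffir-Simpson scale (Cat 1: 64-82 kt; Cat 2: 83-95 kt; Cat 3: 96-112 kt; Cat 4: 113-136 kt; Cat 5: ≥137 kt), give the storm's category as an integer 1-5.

ΔP = 1012 − 944 = 68 mb.
V ≈ 6.84 × 68^0.65 = 6.84 × 15.53 ≈ 106 kt.
106 kt falls in the Category 3 band.

3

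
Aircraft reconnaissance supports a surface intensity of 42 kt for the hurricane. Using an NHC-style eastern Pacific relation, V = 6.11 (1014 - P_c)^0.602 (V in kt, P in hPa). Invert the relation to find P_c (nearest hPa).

ΔP = (V / 6.11)^(1/0.602) = (42/6.11)^1.661.
42/6.11 = 6.874; 6.874^1.661 ≈ 24.59 hPa.
P_c = 1014 − 24.59 = 989.41 ≈ 989 hPa.

989 hPa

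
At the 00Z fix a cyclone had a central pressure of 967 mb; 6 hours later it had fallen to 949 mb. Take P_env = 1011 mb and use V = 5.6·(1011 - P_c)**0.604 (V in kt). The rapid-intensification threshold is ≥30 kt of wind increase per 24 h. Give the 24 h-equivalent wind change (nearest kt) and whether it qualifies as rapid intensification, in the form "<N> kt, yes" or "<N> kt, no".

51 kt, yes

V₁: ΔP = 44, V ≈ 5.6 × 44^0.604 ≈ 55.06 kt.
V₂: ΔP = 62, V ≈ 5.6 × 62^0.604 ≈ 67.73 kt.
ΔV over 6 h = 12.67 kt → 24 h equivalent = 12.67 × 24/6 ≈ 50.68 kt.
51 kt ≥ 30 kt ⇒ rapid intensification.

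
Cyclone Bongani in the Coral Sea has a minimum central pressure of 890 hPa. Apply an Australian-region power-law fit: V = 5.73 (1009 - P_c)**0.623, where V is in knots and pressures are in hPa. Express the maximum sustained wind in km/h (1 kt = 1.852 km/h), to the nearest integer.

208 km/h

ΔP = 1009 − 890 = 119 hPa.
V ≈ 5.73 × 119^0.623 = 5.73 × 19.637 ≈ 112.518 kt.
112.518 × 1.852 ≈ 208.38 km/h → 208 km/h.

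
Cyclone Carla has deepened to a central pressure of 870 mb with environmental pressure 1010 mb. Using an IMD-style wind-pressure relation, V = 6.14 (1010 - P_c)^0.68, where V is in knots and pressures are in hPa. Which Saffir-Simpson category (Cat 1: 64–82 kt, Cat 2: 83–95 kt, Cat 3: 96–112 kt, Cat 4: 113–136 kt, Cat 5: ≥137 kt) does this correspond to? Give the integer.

ΔP = 1010 − 870 = 140 mb.
V ≈ 6.14 × 140^0.68 = 6.14 × 28.80 ≈ 177 kt.
177 kt falls in the Category 5 band.

5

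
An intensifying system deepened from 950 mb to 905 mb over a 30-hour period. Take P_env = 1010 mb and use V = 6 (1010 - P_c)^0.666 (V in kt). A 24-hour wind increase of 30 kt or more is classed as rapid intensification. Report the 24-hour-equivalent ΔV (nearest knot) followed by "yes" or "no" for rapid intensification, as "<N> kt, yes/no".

33 kt, yes

V₁: ΔP = 60, V ≈ 6 × 60^0.666 ≈ 91.71 kt.
V₂: ΔP = 105, V ≈ 6 × 105^0.666 ≈ 133.13 kt.
ΔV over 30 h = 41.42 kt → 24 h equivalent = 41.42 × 24/30 ≈ 33.14 kt.
33 kt ≥ 30 kt ⇒ rapid intensification.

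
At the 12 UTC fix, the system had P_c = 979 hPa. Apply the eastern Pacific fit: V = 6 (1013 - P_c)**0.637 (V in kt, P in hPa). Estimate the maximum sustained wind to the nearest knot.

57 kt

ΔP = 1013 − 979 = 34 hPa.
34^0.637 ≈ 9.453.
V ≈ 6 × 9.453 ≈ 56.7 kt.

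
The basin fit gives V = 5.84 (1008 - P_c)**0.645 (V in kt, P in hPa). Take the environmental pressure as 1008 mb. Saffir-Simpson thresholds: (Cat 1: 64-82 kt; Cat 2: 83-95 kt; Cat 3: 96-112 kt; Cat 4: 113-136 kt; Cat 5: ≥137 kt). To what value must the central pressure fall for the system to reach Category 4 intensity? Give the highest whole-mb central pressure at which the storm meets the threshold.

909 mb

Category 4 begins at V = 113 kt.
Required ΔP = (113/5.84)^(1/0.645) = 19.349^1.550 ≈ 98.82 mb.
P_c ≤ 1008 − 98.82 = 909.18, so the highest integer P_c is 909 mb.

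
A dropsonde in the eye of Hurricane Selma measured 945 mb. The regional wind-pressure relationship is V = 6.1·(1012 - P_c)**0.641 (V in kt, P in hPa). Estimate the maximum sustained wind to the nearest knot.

90 kt

ΔP = 1012 − 945 = 67 mb.
67^0.641 ≈ 14.809.
V ≈ 6.1 × 14.809 ≈ 90.3 kt.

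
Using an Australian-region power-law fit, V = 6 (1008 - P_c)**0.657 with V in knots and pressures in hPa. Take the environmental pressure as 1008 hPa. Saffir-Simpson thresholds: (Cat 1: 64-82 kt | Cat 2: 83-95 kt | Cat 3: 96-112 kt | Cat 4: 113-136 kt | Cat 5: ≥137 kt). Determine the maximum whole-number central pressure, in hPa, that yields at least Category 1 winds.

971 hPa

Category 1 begins at V = 64 kt.
Required ΔP = (64/6)^(1/0.657) = 10.667^1.522 ≈ 36.71 hPa.
P_c ≤ 1008 − 36.71 = 971.29, so the highest integer P_c is 971 hPa.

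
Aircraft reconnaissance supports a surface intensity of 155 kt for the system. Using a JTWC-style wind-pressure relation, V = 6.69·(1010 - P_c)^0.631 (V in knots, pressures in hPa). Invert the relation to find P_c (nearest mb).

864 mb

ΔP = (V / 6.69)^(1/0.631) = (155/6.69)^1.585.
155/6.69 = 23.169; 23.169^1.585 ≈ 145.57 mb.
P_c = 1010 − 145.57 = 864.43 ≈ 864 mb.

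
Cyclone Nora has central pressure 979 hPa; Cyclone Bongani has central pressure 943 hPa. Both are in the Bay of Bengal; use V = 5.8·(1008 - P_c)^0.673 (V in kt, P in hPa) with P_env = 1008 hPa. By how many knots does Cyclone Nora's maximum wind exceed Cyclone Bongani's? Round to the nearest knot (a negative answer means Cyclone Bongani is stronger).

Cyclone Nora: ΔP = 29; V ≈ 5.8 × 29^0.673 ≈ 55.93 kt.
Cyclone Bongani: ΔP = 65; V ≈ 5.8 × 65^0.673 ≈ 96.28 kt.
Difference ≈ 55.93 − 96.28 = -40.35 → -40 kt.

-40 kt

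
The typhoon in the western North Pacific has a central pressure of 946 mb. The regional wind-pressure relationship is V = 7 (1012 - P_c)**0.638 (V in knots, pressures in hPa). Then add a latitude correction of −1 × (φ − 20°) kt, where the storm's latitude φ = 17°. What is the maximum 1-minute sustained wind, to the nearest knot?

104 kt

ΔP = 1012 − 946 = 66 mb.
66^0.638 ≈ 14.483.
V ≈ 7 × 14.483 ≈ 101.4 kt.
Latitude correction: −1 × (17 − 20) = 3 kt.
Corrected V ≈ 104.4 kt → 104 kt.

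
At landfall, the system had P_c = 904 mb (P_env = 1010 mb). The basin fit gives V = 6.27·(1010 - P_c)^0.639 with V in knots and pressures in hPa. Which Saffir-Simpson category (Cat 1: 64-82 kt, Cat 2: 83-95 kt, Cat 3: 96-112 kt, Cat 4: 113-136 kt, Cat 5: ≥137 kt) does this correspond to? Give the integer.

4

ΔP = 1010 − 904 = 106 mb.
V ≈ 6.27 × 106^0.639 = 6.27 × 19.69 ≈ 123 kt.
123 kt falls in the Category 4 band.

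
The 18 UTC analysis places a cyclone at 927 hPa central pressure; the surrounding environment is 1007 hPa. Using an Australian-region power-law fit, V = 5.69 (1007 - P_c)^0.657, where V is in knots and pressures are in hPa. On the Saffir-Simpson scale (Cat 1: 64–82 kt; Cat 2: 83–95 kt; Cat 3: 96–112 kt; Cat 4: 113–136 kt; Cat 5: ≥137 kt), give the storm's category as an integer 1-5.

ΔP = 1007 − 927 = 80 hPa.
V ≈ 5.69 × 80^0.657 = 5.69 × 17.80 ≈ 101 kt.
101 kt falls in the Category 3 band.

3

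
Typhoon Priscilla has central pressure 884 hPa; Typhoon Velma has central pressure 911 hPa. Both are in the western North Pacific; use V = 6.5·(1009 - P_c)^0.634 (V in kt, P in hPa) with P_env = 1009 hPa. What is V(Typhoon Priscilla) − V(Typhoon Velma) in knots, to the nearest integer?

20 kt

Typhoon Priscilla: ΔP = 125; V ≈ 6.5 × 125^0.634 ≈ 138.79 kt.
Typhoon Velma: ΔP = 98; V ≈ 6.5 × 98^0.634 ≈ 118.95 kt.
Difference ≈ 138.79 − 118.95 = 19.84 → 20 kt.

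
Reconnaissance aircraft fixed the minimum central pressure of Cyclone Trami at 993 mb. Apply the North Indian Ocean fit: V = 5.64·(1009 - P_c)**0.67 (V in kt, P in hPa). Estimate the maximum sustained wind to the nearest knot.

ΔP = 1009 − 993 = 16 mb.
16^0.67 ≈ 6.409.
V ≈ 5.64 × 6.409 ≈ 36.1 kt.

36 kt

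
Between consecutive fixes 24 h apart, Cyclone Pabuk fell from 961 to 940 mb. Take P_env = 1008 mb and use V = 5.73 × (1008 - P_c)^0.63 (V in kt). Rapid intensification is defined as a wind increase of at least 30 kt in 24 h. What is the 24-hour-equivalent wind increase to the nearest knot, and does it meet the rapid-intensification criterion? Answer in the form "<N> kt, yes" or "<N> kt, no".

V₁: ΔP = 47, V ≈ 5.73 × 47^0.63 ≈ 64.80 kt.
V₂: ΔP = 68, V ≈ 5.73 × 68^0.63 ≈ 81.78 kt.
ΔV over 24 h = 16.98 kt → 24 h equivalent = 16.98 × 24/24 ≈ 16.98 kt.
17 kt < 30 kt ⇒ not rapid intensification.

17 kt, no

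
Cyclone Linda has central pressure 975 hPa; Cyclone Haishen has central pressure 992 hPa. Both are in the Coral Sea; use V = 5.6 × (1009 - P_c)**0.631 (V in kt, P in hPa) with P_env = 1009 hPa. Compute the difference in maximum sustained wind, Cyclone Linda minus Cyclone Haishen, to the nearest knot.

18 kt

Cyclone Linda: ΔP = 34; V ≈ 5.6 × 34^0.631 ≈ 51.83 kt.
Cyclone Haishen: ΔP = 17; V ≈ 5.6 × 17^0.631 ≈ 33.47 kt.
Difference ≈ 51.83 − 33.47 = 18.36 → 18 kt.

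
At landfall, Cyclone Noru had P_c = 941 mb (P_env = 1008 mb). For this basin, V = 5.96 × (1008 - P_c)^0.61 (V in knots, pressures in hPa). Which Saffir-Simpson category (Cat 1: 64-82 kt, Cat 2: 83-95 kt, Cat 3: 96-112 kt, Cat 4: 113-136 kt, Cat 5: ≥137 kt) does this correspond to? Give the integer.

ΔP = 1008 − 941 = 67 mb.
V ≈ 5.96 × 67^0.61 = 5.96 × 13.00 ≈ 77 kt.
77 kt falls in the Category 1 band.

1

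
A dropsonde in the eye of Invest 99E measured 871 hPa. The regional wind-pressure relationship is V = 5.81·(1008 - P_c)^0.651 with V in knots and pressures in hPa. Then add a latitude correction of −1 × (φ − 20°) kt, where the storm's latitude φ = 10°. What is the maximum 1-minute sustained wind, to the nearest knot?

153 kt

ΔP = 1008 − 871 = 137 hPa.
137^0.651 ≈ 24.604.
V ≈ 5.81 × 24.604 ≈ 142.9 kt.
Latitude correction: −1 × (10 − 20) = 10 kt.
Corrected V ≈ 152.9 kt → 153 kt.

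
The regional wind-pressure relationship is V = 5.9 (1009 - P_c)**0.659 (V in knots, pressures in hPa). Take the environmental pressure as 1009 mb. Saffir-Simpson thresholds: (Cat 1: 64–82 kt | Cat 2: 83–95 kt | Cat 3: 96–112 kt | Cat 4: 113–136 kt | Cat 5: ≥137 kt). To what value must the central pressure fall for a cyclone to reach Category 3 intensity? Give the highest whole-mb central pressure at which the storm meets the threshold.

940 mb

Category 3 begins at V = 96 kt.
Required ΔP = (96/5.9)^(1/0.659) = 16.271^1.517 ≈ 68.91 mb.
P_c ≤ 1009 − 68.91 = 940.09, so the highest integer P_c is 940 mb.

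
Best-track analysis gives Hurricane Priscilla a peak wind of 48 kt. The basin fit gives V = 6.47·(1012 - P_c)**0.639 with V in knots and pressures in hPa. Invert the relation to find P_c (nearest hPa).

989 hPa

ΔP = (V / 6.47)^(1/0.639) = (48/6.47)^1.565.
48/6.47 = 7.419; 7.419^1.565 ≈ 23.02 hPa.
P_c = 1012 − 23.02 = 988.98 ≈ 989 hPa.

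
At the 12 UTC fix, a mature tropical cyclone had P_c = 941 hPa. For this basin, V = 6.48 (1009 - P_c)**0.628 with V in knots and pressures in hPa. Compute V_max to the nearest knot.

ΔP = 1009 − 941 = 68 hPa.
68^0.628 ≈ 14.152.
V ≈ 6.48 × 14.152 ≈ 91.7 kt.

92 kt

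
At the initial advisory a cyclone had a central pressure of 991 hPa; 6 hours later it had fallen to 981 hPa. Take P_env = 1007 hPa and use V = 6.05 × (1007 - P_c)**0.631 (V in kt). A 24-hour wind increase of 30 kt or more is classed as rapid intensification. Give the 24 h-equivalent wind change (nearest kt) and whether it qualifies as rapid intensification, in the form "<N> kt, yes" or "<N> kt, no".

50 kt, yes

V₁: ΔP = 16, V ≈ 6.05 × 16^0.631 ≈ 34.80 kt.
V₂: ΔP = 26, V ≈ 6.05 × 26^0.631 ≈ 47.27 kt.
ΔV over 6 h = 12.47 kt → 24 h equivalent = 12.47 × 24/6 ≈ 49.88 kt.
50 kt ≥ 30 kt ⇒ rapid intensification.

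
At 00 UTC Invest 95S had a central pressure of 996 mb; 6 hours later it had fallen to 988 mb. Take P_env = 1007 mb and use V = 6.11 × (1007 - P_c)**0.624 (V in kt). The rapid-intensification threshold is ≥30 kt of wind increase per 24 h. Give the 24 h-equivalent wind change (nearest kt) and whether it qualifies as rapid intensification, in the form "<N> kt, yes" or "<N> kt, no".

44 kt, yes

V₁: ΔP = 11, V ≈ 6.11 × 11^0.624 ≈ 27.28 kt.
V₂: ΔP = 19, V ≈ 6.11 × 19^0.624 ≈ 38.37 kt.
ΔV over 6 h = 11.09 kt → 24 h equivalent = 11.09 × 24/6 ≈ 44.36 kt.
44 kt ≥ 30 kt ⇒ rapid intensification.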